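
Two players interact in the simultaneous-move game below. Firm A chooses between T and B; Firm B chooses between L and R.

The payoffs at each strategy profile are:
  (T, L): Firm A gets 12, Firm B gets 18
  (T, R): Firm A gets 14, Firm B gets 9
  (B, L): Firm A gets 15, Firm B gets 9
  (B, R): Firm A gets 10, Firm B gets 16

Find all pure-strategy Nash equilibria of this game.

none

(T, L): Firm A prefers B (15 > 12) — not an equilibrium.
(T, R): Firm B prefers L (18 > 9) — not an equilibrium.
(B, L): Firm B prefers R (16 > 9) — not an equilibrium.
(B, R): Firm A prefers T (14 > 10) — not an equilibrium.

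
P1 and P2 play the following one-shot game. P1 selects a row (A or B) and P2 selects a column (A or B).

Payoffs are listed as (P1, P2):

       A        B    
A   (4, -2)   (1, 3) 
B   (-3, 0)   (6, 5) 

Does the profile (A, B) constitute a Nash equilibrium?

At (A, B), P1 earns 1; switching to B would give 6, so P1 would deviate.
P2 earns 3; switching to A would give -2, so P2 has no profitable deviation.
Since at least one player can profitably deviate, this is not a Nash equilibrium.

No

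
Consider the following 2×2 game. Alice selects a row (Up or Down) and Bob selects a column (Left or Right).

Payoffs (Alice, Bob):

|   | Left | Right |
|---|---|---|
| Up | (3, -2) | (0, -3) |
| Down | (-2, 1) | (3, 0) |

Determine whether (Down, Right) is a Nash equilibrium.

No

At (Down, Right), Alice earns 3; switching to Up would give 0, so Alice has no profitable deviation.
Bob earns 0; switching to Left would give 1, so Bob would deviate.
Since at least one player can profitably deviate, this is not a Nash equilibrium.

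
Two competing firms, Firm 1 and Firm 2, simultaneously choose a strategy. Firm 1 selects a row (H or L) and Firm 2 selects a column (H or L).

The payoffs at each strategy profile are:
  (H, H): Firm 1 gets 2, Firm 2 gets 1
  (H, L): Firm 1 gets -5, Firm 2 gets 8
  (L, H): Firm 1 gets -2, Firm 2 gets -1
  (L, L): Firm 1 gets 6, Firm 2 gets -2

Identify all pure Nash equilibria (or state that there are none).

(H, H): Firm 2 prefers L (8 > 1) — not an equilibrium.
(H, L): Firm 1 prefers L (6 > -5) — not an equilibrium.
(L, H): Firm 1 prefers H (2 > -2) — not an equilibrium.
(L, L): Firm 2 prefers H (-1 > -2) — not an equilibrium.

none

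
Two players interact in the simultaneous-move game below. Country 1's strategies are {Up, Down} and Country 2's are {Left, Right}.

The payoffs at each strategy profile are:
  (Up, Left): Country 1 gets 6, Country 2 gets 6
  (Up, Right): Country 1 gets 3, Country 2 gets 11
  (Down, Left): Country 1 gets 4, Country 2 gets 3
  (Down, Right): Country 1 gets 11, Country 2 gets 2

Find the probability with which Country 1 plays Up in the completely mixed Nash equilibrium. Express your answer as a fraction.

1/6

Let x be the probability that Country 1 plays Up. In a completely mixed equilibrium, Country 2 must be indifferent between Left and Right.
Country 2's expected payoff from Left is 6x + 3(1−x); from Right it is 11x + 2(1−x).
Setting these equal: 3x + 3 = 9x + 2, so x = 1/6.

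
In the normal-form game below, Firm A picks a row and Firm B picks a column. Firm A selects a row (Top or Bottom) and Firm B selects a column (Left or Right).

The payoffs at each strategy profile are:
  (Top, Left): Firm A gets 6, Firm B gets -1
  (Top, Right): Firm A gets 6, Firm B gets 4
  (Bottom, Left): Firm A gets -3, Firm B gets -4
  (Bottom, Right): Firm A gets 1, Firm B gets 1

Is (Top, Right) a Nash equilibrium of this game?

At (Top, Right), Firm A earns 6; switching to Bottom would give 1, so Firm A has no profitable deviation.
Firm B earns 4; switching to Left would give -1, so Firm B has no profitable deviation.
Neither player can gain by a unilateral deviation, so this profile is a Nash equilibrium.

Yes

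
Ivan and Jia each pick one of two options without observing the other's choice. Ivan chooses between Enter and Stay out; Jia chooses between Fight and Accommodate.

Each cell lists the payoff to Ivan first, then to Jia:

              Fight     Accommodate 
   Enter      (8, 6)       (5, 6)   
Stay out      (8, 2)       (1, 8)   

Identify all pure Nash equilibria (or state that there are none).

(Enter, Fight) and (Enter, Accommodate)

(Enter, Fight): Ivan gets 8 ≥ 8 from Stay out, and Jia gets 6 ≥ 6 from Accommodate — Nash equilibrium.
(Enter, Accommodate): Ivan gets 5 ≥ 1 from Stay out, and Jia gets 6 ≥ 6 from Fight — Nash equilibrium.
(Stay out, Fight): Jia prefers Accommodate (8 > 2) — not an equilibrium.
(Stay out, Accommodate): Ivan prefers Enter (5 > 1) — not an equilibrium.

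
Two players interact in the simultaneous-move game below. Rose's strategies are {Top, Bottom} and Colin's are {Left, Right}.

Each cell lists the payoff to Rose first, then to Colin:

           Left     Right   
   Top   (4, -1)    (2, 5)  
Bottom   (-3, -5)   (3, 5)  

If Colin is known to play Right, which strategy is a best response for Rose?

Against Right, Rose earns 2 from Top and 3 from Bottom.
So Bottom is the best response.

Bottom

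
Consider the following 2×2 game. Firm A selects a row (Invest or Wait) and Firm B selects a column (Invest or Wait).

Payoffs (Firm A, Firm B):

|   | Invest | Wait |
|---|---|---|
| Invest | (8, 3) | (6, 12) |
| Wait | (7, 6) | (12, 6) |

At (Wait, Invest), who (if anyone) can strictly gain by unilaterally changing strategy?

Firm A

Firm A at (Wait, Invest) earns 7; deviating to Invest yields 8 — a strict improvement.
Firm B earns 6; deviating to Wait yields 6 — not better.
Only Firm A has a strictly profitable deviation.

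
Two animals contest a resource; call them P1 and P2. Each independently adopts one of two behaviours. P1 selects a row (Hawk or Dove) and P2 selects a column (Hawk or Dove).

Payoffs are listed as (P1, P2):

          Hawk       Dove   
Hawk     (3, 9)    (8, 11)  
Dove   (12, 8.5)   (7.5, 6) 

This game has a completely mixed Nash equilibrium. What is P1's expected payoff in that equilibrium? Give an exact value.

147/19

First find y, the probability P2 plays Hawk, from P1's indifference between Hawk and Dove: 3y + 8(1−y) = 12y + 7.5(1−y), giving y = 1/19.
Since P1 is indifferent in equilibrium, P1's expected payoff equals the payoff from either row against (1/19, 18/19). Using Hawk: 3(1/19) + 8(18/19) = 147/19.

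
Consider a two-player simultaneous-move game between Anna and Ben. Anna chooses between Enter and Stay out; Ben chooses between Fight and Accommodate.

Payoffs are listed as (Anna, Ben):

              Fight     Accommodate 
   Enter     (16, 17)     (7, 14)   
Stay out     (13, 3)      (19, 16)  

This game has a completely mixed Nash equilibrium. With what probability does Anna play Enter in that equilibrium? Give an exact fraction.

13/16

Let r be the probability that Anna plays Enter. In a completely mixed equilibrium, Ben must be indifferent between Fight and Accommodate.
Ben's expected payoff from Fight is 17r + 3(1−r); from Accommodate it is 14r + 16(1−r).
Setting these equal: 14r + 3 = −2r + 16, so r = 13/16.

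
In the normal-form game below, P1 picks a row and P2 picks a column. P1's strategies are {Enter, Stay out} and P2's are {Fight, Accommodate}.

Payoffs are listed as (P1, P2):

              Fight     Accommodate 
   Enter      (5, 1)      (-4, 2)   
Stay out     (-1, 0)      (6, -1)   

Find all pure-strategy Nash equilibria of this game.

none

(Enter, Fight): P2 prefers Accommodate (2 > 1) — not an equilibrium.
(Enter, Accommodate): P1 prefers Stay out (6 > -4) — not an equilibrium.
(Stay out, Fight): P1 prefers Enter (5 > -1) — not an equilibrium.
(Stay out, Accommodate): P2 prefers Fight (0 > -1) — not an equilibrium.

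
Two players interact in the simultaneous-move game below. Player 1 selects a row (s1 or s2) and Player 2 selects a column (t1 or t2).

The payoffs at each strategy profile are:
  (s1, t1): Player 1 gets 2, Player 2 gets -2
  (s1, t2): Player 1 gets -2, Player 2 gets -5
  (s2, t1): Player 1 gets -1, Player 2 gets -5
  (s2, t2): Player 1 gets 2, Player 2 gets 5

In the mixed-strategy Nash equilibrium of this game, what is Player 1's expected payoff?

First find q, the probability Player 2 plays t1, from Player 1's indifference between s1 and s2: 2q − 2(1−q) = −q + 2(1−q), giving q = 4/7.
Since Player 1 is indifferent in equilibrium, Player 1's expected payoff equals the payoff from either row against (4/7, 3/7). Using s1: 2(4/7) − 2(3/7) = 2/7.

2/7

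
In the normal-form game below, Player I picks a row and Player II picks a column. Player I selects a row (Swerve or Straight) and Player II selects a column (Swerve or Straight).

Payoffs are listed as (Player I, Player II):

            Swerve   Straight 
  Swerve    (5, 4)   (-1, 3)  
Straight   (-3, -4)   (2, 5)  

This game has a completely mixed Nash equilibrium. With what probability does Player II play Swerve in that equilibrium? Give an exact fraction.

Let q be the probability that Player II plays Swerve. In a completely mixed equilibrium, Player I must be indifferent between Swerve and Straight.
Player I's expected payoff from Swerve is 5q − (1−q); from Straight it is −3q + 2(1−q).
Setting these equal: 6q − 1 = −5q + 2, so q = 3/11.

3/11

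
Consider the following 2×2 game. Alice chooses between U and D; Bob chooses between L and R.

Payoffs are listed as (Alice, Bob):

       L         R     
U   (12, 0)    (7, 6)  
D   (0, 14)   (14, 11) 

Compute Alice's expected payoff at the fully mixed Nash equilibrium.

First find q, the probability Bob plays L, from Alice's indifference between U and D: 12q + 7(1−q) = 14(1−q), giving q = 7/19.
Since Alice is indifferent in equilibrium, Alice's expected payoff equals the payoff from either row against (7/19, 12/19). Using U: 12(7/19) + 7(12/19) = 168/19.

168/19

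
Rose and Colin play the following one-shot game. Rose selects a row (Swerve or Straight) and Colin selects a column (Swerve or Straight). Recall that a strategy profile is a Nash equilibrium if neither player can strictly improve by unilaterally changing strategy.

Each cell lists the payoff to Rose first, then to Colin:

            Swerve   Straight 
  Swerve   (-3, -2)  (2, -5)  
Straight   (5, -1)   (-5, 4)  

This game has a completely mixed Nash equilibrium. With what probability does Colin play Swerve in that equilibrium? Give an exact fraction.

Let c be the probability that Colin plays Swerve. In a completely mixed equilibrium, Rose must be indifferent between Swerve and Straight.
Rose's expected payoff from Swerve is −3c + 2(1−c); from Straight it is 5c − 5(1−c).
Setting these equal: −5c + 2 = 10c − 5, so c = 7/15.

7/15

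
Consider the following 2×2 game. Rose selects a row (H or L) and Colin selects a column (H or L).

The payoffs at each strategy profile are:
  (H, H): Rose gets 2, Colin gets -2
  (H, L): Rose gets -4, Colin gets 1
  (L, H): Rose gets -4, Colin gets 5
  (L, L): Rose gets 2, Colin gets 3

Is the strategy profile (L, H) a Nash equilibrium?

At (L, H), Rose earns -4; switching to H would give 2, so Rose would deviate.
Colin earns 5; switching to L would give 3, so Colin has no profitable deviation.
Since at least one player can profitably deviate, this is not a Nash equilibrium.

No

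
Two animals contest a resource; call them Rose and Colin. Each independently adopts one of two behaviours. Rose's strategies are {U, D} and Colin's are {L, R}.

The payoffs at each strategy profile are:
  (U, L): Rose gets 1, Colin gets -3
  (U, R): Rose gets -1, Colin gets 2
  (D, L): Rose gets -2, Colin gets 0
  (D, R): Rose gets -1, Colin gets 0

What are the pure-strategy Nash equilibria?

(U, R) and (D, R)

(U, L): Colin prefers R (2 > -3) — not an equilibrium.
(U, R): Rose gets -1 ≥ -1 from D, and Colin gets 2 ≥ -3 from L — Nash equilibrium.
(D, L): Rose prefers U (1 > -2) — not an equilibrium.
(D, R): Rose gets -1 ≥ -1 from U, and Colin gets 0 ≥ 0 from L — Nash equilibrium.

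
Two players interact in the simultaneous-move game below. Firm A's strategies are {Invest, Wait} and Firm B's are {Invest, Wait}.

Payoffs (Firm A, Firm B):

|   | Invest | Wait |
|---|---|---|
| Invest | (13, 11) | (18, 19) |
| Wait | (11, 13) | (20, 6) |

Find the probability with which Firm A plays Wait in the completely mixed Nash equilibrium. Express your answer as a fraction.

8/15

Let x be the probability that Firm A plays Invest. In a completely mixed equilibrium, Firm B must be indifferent between Invest and Wait.
Firm B's expected payoff from Invest is 11x + 13(1−x); from Wait it is 19x + 6(1−x).
Setting these equal: −2x + 13 = 13x + 6, so x = 7/15.
Therefore Firm A plays Wait with probability 1 − 7/15 = 8/15.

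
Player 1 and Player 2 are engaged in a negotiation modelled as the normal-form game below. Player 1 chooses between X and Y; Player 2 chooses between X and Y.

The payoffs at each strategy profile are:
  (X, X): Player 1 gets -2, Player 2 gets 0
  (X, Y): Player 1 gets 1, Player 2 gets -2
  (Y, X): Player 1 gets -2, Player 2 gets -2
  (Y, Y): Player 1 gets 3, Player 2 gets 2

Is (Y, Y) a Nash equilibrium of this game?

Yes

At (Y, Y), Player 1 earns 3; switching to X would give 1, so Player 1 has no profitable deviation.
Player 2 earns 2; switching to X would give -2, so Player 2 has no profitable deviation.
Neither player can gain by a unilateral deviation, so this profile is a Nash equilibrium.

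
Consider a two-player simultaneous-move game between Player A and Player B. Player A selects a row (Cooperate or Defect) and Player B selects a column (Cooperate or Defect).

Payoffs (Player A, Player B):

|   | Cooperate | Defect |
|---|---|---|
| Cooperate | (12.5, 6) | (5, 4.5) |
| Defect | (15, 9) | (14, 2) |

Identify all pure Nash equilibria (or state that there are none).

(Defect, Cooperate)

(Cooperate, Cooperate): Player A prefers Defect (15 > 12.5) — not an equilibrium.
(Cooperate, Defect): Player A prefers Defect (14 > 5); Player B prefers Cooperate (6 > 4.5) — not an equilibrium.
(Defect, Cooperate): Player A gets 15 ≥ 12.5 from Cooperate, and Player B gets 9 ≥ 2 from Defect — Nash equilibrium.
(Defect, Defect): Player B prefers Cooperate (9 > 2) — not an equilibrium.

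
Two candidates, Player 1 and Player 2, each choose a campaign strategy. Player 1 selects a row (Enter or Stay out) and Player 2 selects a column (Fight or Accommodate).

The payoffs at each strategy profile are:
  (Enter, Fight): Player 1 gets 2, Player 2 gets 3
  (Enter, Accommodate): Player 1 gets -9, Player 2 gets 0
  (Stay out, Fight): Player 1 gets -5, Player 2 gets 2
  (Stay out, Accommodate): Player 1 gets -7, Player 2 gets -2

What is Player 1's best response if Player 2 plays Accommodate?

Stay out

Against Accommodate, Player 1 earns -9 from Enter and -7 from Stay out.
So Stay out is the best response.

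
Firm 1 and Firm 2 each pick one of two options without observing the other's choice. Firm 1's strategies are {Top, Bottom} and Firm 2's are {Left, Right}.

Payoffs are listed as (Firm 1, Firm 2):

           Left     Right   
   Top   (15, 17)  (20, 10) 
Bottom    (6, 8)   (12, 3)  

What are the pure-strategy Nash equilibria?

(Top, Left)

(Top, Left): Firm 1 gets 15 ≥ 6 from Bottom, and Firm 2 gets 17 ≥ 10 from Right — Nash equilibrium.
(Top, Right): Firm 2 prefers Left (17 > 10) — not an equilibrium.
(Bottom, Left): Firm 1 prefers Top (15 > 6) — not an equilibrium.
(Bottom, Right): Firm 1 prefers Top (20 > 12); Firm 2 prefers Left (8 > 3) — not an equilibrium.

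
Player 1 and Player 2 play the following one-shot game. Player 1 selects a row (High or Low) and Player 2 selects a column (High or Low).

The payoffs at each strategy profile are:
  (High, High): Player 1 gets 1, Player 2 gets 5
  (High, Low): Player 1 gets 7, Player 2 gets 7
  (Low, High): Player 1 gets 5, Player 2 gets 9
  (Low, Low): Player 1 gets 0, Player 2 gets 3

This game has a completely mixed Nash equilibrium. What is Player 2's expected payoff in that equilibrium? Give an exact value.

6

First find x, the probability Player 1 plays High, from Player 2's indifference between High and Low: 5x + 9(1−x) = 7x + 3(1−x), giving x = 3/4.
Since Player 2 is indifferent in equilibrium, Player 2's expected payoff equals the payoff from either column against (3/4, 1/4). Using High: 5(3/4) + 9(1/4) = 6.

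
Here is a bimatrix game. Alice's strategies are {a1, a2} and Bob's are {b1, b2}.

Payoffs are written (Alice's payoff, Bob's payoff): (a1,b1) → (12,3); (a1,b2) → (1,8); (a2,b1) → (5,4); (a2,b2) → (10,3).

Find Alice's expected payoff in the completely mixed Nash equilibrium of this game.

115/16

First find y, the probability Bob plays b1, from Alice's indifference between a1 and a2: 12y + (1−y) = 5y + 10(1−y), giving y = 9/16.
Since Alice is indifferent in equilibrium, Alice's expected payoff equals the payoff from either row against (9/16, 7/16). Using a1: 12(9/16) + (7/16) = 115/16.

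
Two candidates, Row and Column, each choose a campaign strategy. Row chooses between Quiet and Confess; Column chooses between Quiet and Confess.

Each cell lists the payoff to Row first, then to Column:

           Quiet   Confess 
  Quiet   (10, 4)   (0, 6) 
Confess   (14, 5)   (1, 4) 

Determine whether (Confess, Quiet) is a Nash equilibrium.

Yes

At (Confess, Quiet), Row earns 14; switching to Quiet would give 10, so Row has no profitable deviation.
Column earns 5; switching to Confess would give 4, so Column has no profitable deviation.
Neither player can gain by a unilateral deviation, so this profile is a Nash equilibrium.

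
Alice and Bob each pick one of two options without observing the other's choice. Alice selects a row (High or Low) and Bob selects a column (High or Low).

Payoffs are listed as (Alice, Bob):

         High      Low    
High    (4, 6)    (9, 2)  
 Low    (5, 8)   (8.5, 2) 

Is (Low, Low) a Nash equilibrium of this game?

No

At (Low, Low), Alice earns 8.5; switching to High would give 9, so Alice would deviate.
Bob earns 2; switching to High would give 8, so Bob would deviate.
Since at least one player can profitably deviate, this is not a Nash equilibrium.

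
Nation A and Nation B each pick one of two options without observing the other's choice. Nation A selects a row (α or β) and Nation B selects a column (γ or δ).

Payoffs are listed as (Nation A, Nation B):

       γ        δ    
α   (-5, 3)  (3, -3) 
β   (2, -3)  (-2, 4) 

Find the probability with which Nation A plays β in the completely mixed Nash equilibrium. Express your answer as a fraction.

6/13

Let p be the probability that Nation A plays α. In a completely mixed equilibrium, Nation B must be indifferent between γ and δ.
Nation B's expected payoff from γ is 3p − 3(1−p); from δ it is −3p + 4(1−p).
Setting these equal: 6p − 3 = −7p + 4, so p = 7/13.
Therefore Nation A plays β with probability 1 − 7/13 = 6/13.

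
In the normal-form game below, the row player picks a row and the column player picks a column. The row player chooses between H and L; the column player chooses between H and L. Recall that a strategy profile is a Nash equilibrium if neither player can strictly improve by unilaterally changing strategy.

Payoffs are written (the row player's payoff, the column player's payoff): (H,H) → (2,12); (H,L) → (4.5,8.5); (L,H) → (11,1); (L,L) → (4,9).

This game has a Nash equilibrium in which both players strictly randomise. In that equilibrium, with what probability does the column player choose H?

1/19

Let y be the probability that the column player plays H. In a completely mixed equilibrium, the row player must be indifferent between H and L.
The row player's expected payoff from H is 2y + 4.5(1−y); from L it is 11y + 4(1−y).
Setting these equal: −2.5y + 4.5 = 7y + 4, so y = 1/19.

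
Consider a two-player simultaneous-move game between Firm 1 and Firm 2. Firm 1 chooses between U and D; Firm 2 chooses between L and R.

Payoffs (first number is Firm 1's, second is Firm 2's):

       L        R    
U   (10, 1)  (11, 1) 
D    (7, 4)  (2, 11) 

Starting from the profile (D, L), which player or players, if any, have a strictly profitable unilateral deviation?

Both

Firm 1 at (D, L) earns 7; deviating to U yields 10 — a strict improvement.
Firm 2 earns 4; deviating to R yields 11 — a strict improvement.
Both Firm 1 and Firm 2 have strictly profitable deviations.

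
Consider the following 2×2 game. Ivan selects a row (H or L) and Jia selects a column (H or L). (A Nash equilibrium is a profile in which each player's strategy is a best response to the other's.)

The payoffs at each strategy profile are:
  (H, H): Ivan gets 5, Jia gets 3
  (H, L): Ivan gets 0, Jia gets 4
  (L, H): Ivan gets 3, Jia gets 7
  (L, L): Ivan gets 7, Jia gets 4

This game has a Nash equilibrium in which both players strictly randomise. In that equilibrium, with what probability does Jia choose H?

Let c be the probability that Jia plays H. In a completely mixed equilibrium, Ivan must be indifferent between H and L.
Ivan's expected payoff from H is 5c; from L it is 3c + 7(1−c).
Setting these equal: 5c = −4c + 7, so c = 7/9.

7/9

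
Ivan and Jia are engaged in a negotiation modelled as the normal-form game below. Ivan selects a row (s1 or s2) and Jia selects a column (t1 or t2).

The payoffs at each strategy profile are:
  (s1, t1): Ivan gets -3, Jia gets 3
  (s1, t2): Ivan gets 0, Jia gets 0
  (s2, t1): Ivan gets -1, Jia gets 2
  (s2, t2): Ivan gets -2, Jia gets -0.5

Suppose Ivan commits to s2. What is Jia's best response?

Against s2, Jia earns 2 from t1 and -0.5 from t2.
So t1 is the best response.

t1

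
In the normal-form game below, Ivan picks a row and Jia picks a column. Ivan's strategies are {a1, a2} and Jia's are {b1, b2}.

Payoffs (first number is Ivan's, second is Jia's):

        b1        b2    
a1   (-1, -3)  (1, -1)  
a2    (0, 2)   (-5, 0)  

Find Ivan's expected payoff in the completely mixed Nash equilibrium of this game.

First find y, the probability Jia plays b1, from Ivan's indifference between a1 and a2: −y + (1−y) = −5(1−y), giving y = 6/7.
Since Ivan is indifferent in equilibrium, Ivan's expected payoff equals the payoff from either row against (6/7, 1/7). Using a1: −(6/7) + (1/7) = -5/7.

-5/7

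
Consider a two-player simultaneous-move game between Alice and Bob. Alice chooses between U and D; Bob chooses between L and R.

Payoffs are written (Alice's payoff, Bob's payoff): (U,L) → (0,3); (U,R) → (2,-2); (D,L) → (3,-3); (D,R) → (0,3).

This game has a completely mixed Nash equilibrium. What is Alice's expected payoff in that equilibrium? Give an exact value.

6/5

First find q, the probability Bob plays L, from Alice's indifference between U and D: 2(1−q) = 3q, giving q = 2/5.
Since Alice is indifferent in equilibrium, Alice's expected payoff equals the payoff from either row against (2/5, 3/5). Using U: 2(3/5) = 6/5.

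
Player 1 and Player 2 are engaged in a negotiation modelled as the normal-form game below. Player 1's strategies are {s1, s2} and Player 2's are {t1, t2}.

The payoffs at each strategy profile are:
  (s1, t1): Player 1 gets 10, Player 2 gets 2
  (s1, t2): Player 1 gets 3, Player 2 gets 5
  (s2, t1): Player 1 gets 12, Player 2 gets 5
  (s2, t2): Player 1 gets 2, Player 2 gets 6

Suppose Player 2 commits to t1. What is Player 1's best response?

Against t1, Player 1 earns 10 from s1 and 12 from s2.
So s2 is the best response.

s2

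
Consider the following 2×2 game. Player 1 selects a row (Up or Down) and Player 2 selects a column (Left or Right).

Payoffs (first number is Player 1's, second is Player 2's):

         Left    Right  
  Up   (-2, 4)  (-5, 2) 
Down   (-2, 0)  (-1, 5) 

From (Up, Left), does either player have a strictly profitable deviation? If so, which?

Neither

Player 1 at (Up, Left) earns -2; deviating to Down yields -2 — not better.
Player 2 earns 4; deviating to Right yields 2 — not better.
Neither player can strictly improve; the profile is a Nash equilibrium.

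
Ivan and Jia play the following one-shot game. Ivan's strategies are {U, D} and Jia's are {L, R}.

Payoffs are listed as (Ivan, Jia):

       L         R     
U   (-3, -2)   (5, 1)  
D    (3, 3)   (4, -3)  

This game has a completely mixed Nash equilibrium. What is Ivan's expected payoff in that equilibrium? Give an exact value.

First find y, the probability Jia plays L, from Ivan's indifference between U and D: −3y + 5(1−y) = 3y + 4(1−y), giving y = 1/7.
Since Ivan is indifferent in equilibrium, Ivan's expected payoff equals the payoff from either row against (1/7, 6/7). Using U: −3(1/7) + 5(6/7) = 27/7.

27/7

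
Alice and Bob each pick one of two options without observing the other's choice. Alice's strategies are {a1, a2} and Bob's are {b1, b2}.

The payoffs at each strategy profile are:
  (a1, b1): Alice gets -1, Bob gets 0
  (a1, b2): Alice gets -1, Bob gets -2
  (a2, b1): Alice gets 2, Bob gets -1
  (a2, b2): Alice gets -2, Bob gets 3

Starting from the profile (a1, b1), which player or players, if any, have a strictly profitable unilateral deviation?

Alice at (a1, b1) earns -1; deviating to a2 yields 2 — a strict improvement.
Bob earns 0; deviating to b2 yields -2 — not better.
Only Alice has a strictly profitable deviation.

Alice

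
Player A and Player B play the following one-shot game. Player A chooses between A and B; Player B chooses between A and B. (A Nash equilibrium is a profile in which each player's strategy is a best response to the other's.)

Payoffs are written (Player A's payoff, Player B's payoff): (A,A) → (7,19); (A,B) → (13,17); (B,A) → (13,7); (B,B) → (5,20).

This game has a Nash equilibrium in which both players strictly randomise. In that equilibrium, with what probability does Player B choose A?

4/7

Let c be the probability that Player B plays A. In a completely mixed equilibrium, Player A must be indifferent between A and B.
Player A's expected payoff from A is 7c + 13(1−c); from B it is 13c + 5(1−c).
Setting these equal: −6c + 13 = 8c + 5, so c = 4/7.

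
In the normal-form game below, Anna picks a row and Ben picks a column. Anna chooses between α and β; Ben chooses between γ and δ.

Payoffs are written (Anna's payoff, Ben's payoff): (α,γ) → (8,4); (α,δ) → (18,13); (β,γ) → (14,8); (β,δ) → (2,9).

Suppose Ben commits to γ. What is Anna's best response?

β

Against γ, Anna earns 8 from α and 14 from β.
So β is the best response.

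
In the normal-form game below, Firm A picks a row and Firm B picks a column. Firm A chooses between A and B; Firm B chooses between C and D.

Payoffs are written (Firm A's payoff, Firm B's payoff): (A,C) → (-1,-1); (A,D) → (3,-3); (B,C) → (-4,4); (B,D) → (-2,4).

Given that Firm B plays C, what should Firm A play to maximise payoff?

A

Against C, Firm A earns -1 from A and -4 from B.
So A is the best response.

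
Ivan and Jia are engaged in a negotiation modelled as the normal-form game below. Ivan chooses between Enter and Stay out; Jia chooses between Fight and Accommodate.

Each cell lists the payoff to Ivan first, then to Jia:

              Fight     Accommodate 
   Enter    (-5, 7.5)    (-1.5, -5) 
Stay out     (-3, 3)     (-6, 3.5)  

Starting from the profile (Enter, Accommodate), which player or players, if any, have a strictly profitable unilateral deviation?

Ivan at (Enter, Accommodate) earns -1.5; deviating to Stay out yields -6 — not better.
Jia earns -5; deviating to Fight yields 7.5 — a strict improvement.
Only Jia has a strictly profitable deviation.

Jia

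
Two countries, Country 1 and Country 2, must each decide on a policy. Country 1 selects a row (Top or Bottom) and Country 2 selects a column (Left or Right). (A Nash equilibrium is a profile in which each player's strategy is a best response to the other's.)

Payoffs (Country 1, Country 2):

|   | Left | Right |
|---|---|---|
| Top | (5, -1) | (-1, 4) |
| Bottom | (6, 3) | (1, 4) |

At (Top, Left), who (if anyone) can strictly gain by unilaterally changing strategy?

Country 1 at (Top, Left) earns 5; deviating to Bottom yields 6 — a strict improvement.
Country 2 earns -1; deviating to Right yields 4 — a strict improvement.
Both Country 1 and Country 2 have strictly profitable deviations.

Both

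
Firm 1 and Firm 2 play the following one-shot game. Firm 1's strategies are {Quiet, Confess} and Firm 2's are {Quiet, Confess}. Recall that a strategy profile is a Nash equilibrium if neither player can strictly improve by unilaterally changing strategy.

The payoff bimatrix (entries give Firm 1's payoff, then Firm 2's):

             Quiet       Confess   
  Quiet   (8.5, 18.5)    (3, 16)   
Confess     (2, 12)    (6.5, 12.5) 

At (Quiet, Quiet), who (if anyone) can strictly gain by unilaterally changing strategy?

Neither

Firm 1 at (Quiet, Quiet) earns 8.5; deviating to Confess yields 2 — not better.
Firm 2 earns 18.5; deviating to Confess yields 16 — not better.
Neither player can strictly improve; the profile is a Nash equilibrium.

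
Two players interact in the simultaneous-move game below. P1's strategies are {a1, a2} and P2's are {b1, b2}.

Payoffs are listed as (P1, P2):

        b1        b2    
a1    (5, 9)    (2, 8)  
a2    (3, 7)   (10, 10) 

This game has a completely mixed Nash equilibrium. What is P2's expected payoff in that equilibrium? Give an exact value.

First find x, the probability P1 plays a1, from P2's indifference between b1 and b2: 9x + 7(1−x) = 8x + 10(1−x), giving x = 3/4.
Since P2 is indifferent in equilibrium, P2's expected payoff equals the payoff from either column against (3/4, 1/4). Using b1: 9(3/4) + 7(1/4) = 17/2.

17/2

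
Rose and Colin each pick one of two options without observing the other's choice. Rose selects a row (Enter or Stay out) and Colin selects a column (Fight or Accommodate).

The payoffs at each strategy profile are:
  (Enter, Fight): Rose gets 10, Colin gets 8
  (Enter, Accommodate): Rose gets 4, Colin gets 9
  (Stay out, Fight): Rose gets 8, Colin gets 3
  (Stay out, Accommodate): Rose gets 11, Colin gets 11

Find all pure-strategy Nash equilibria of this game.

(Enter, Fight): Colin prefers Accommodate (9 > 8) — not an equilibrium.
(Enter, Accommodate): Rose prefers Stay out (11 > 4) — not an equilibrium.
(Stay out, Fight): Rose prefers Enter (10 > 8); Colin prefers Accommodate (11 > 3) — not an equilibrium.
(Stay out, Accommodate): Rose gets 11 ≥ 4 from Enter, and Colin gets 11 ≥ 3 from Fight — Nash equilibrium.

(Stay out, Accommodate)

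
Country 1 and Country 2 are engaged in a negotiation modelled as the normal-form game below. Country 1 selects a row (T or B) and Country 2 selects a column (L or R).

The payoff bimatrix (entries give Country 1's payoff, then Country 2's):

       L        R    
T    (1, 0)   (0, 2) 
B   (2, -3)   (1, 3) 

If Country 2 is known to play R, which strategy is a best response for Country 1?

Against R, Country 1 earns 0 from T and 1 from B.
So B is the best response.

B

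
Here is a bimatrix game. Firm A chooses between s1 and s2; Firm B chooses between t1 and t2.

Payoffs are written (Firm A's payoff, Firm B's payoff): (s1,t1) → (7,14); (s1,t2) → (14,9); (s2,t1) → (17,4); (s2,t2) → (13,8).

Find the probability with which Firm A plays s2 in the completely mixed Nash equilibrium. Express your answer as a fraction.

5/9

Let x be the probability that Firm A plays s1. In a completely mixed equilibrium, Firm B must be indifferent between t1 and t2.
Firm B's expected payoff from t1 is 14x + 4(1−x); from t2 it is 9x + 8(1−x).
Setting these equal: 10x + 4 = x + 8, so x = 4/9.
Therefore Firm A plays s2 with probability 1 − 4/9 = 5/9.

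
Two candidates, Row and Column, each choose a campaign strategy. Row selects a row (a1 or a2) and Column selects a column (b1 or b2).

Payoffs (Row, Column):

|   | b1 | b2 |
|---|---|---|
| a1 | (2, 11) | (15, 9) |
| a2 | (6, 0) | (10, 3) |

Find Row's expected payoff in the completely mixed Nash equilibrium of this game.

70/9

First find y, the probability Column plays b1, from Row's indifference between a1 and a2: 2y + 15(1−y) = 6y + 10(1−y), giving y = 5/9.
Since Row is indifferent in equilibrium, Row's expected payoff equals the payoff from either row against (5/9, 4/9). Using a1: 2(5/9) + 15(4/9) = 70/9.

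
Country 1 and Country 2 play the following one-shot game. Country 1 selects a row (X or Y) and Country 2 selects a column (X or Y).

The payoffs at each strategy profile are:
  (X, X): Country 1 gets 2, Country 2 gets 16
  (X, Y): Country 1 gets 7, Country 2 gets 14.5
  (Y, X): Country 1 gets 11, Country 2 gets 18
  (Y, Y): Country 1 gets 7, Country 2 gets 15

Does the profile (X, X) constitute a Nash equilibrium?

At (X, X), Country 1 earns 2; switching to Y would give 11, so Country 1 would deviate.
Country 2 earns 16; switching to Y would give 14.5, so Country 2 has no profitable deviation.
Since at least one player can profitably deviate, this is not a Nash equilibrium.

No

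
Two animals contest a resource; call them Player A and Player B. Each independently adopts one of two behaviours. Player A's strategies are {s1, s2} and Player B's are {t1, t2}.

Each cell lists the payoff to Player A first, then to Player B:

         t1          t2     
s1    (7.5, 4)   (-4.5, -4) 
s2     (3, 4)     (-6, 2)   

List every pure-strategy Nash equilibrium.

(s1, t1): Player A gets 7.5 ≥ 3 from s2, and Player B gets 4 ≥ -4 from t2 — Nash equilibrium.
(s1, t2): Player B prefers t1 (4 > -4) — not an equilibrium.
(s2, t1): Player A prefers s1 (7.5 > 3) — not an equilibrium.
(s2, t2): Player A prefers s1 (-4.5 > -6); Player B prefers t1 (4 > 2) — not an equilibrium.

(s1, t1)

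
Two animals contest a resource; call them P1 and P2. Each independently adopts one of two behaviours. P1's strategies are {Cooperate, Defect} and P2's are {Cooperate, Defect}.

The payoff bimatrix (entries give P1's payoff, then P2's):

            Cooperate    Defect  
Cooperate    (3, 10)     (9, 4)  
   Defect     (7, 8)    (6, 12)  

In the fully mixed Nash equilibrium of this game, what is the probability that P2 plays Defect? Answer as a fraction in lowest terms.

Let c be the probability that P2 plays Cooperate. In a completely mixed equilibrium, P1 must be indifferent between Cooperate and Defect.
P1's expected payoff from Cooperate is 3c + 9(1−c); from Defect it is 7c + 6(1−c).
Setting these equal: −6c + 9 = c + 6, so c = 3/7.
Therefore P2 plays Defect with probability 1 − 3/7 = 4/7.

4/7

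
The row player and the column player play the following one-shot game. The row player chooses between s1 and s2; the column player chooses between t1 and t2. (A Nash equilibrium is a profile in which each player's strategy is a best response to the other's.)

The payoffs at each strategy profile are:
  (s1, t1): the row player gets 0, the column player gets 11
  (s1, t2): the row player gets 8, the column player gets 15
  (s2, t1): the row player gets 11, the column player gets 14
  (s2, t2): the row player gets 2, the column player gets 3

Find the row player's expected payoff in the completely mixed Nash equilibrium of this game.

88/17

First find y, the probability the column player plays t1, from the row player's indifference between s1 and s2: 8(1−y) = 11y + 2(1−y), giving y = 6/17.
Since the row player is indifferent in equilibrium, the row player's expected payoff equals the payoff from either row against (6/17, 11/17). Using s1: 8(11/17) = 88/17.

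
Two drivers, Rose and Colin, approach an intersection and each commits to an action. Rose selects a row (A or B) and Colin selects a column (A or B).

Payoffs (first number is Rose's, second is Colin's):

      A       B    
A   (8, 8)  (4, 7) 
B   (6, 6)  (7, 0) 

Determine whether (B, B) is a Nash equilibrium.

At (B, B), Rose earns 7; switching to A would give 4, so Rose has no profitable deviation.
Colin earns 0; switching to A would give 6, so Colin would deviate.
Since at least one player can profitably deviate, this is not a Nash equilibrium.

No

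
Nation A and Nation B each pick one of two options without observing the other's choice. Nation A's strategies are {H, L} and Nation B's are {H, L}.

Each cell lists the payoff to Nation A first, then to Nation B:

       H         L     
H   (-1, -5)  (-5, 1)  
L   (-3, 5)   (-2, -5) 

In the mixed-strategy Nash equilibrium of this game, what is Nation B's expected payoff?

First find x, the probability Nation A plays H, from Nation B's indifference between H and L: −5x + 5(1−x) = x − 5(1−x), giving x = 5/8.
Since Nation B is indifferent in equilibrium, Nation B's expected payoff equals the payoff from either column against (5/8, 3/8). Using H: −5(5/8) + 5(3/8) = -5/4.

-5/4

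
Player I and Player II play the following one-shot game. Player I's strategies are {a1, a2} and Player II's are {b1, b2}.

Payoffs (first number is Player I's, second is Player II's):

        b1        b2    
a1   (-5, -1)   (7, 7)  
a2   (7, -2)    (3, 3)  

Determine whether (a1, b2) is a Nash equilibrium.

At (a1, b2), Player I earns 7; switching to a2 would give 3, so Player I has no profitable deviation.
Player II earns 7; switching to b1 would give -1, so Player II has no profitable deviation.
Neither player can gain by a unilateral deviation, so this profile is a Nash equilibrium.

Yes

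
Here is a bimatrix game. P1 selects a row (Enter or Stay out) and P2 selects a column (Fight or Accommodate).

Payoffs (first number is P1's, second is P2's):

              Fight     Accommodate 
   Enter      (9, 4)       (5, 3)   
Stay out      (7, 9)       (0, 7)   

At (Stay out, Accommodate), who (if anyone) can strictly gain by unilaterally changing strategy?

P1 at (Stay out, Accommodate) earns 0; deviating to Enter yields 5 — a strict improvement.
P2 earns 7; deviating to Fight yields 9 — a strict improvement.
Both P1 and P2 have strictly profitable deviations.

Both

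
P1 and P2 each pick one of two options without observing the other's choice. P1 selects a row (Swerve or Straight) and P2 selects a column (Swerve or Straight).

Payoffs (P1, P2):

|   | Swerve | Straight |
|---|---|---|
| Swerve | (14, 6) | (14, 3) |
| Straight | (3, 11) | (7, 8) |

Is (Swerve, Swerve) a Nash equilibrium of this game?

Yes

At (Swerve, Swerve), P1 earns 14; switching to Straight would give 3, so P1 has no profitable deviation.
P2 earns 6; switching to Straight would give 3, so P2 has no profitable deviation.
Neither player can gain by a unilateral deviation, so this profile is a Nash equilibrium.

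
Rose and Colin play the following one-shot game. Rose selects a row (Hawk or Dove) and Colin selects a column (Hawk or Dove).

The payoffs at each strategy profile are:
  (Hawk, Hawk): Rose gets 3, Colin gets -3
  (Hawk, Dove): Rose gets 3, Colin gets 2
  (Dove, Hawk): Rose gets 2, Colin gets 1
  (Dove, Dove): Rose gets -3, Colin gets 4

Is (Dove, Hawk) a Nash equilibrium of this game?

At (Dove, Hawk), Rose earns 2; switching to Hawk would give 3, so Rose would deviate.
Colin earns 1; switching to Dove would give 4, so Colin would deviate.
Since at least one player can profitably deviate, this is not a Nash equilibrium.

No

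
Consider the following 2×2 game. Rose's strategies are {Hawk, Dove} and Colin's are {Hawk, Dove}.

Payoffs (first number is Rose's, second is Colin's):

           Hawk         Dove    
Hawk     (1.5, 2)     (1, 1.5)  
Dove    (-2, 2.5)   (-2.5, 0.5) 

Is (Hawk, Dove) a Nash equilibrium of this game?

No

At (Hawk, Dove), Rose earns 1; switching to Dove would give -2.5, so Rose has no profitable deviation.
Colin earns 1.5; switching to Hawk would give 2, so Colin would deviate.
Since at least one player can profitably deviate, this is not a Nash equilibrium.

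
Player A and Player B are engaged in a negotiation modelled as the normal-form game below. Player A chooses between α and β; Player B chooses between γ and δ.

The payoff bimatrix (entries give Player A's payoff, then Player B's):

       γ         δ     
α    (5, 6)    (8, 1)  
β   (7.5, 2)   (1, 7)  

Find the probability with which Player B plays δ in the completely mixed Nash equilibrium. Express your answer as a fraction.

Let q be the probability that Player B plays γ. In a completely mixed equilibrium, Player A must be indifferent between α and β.
Player A's expected payoff from α is 5q + 8(1−q); from β it is 7.5q + (1−q).
Setting these equal: −3q + 8 = 6.5q + 1, so q = 14/19.
Therefore Player B plays δ with probability 1 − 14/19 = 5/19.

5/19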